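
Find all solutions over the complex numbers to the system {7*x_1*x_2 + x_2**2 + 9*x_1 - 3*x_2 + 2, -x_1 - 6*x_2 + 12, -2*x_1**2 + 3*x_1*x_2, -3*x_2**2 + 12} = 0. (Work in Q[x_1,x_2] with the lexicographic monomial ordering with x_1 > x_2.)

Compute a lex Gröbner basis by Buchberger's algorithm.
f_1 = 7*x_1*x_2 + 9*x_1 + x_2**2 - 3*x_2 + 2, LT = x_1*x_2.
f_2 = -x_1 - 6*x_2 + 12, LT = x_1.
f_3 = -2*x_1**2 + 3*x_1*x_2, LT = x_1**2.
f_4 = -3*x_2**2 + 12, LT = x_2**2.

S(f_1,f_2): lcm = x_1*x_2. S = 9/7*x_1 - 41/7*x_2**2 + 81/7*x_2 + 2/7.
  leading term x_1: subtract (-9/7)·f_2 from 9/7*x_1 - 41/7*x_2**2 + 81/7*x_2 + 2/7 → -41/7*x_2**2 + 27/7*x_2 + 110/7
  leading term x_2**2: subtract (41/21)·f_4 from -41/7*x_2**2 + 27/7*x_2 + 110/7 → 27/7*x_2 - 54/7
  leading term x_2: no divisor's leading term divides it; move 27/7*x_2 to the remainder.
  leading term 1: no divisor's leading term divides it; move -54/7 to the remainder.
  remainder 27/7*x_2 - 54/7 ≠ 0; add h_5 = 27/7*x_2 - 54/7 to the basis.

The other S-polynomials (S(f_1,f_3), S(f_1,f_4), S(f_2,f_3), S(f_2,f_4), S(f_3,f_4), S(f_1,h_5), S(f_2,h_5), S(f_3,h_5), S(f_4,h_5)) all reduce to 0 modulo the current basis, so we have a Gröbner basis.
Inter-reduce: drop elements whose leading term is divisible by another's, tail-reduce, and make monic.
Reduced Gröbner basis: {x_1, x_2 - 2}.

Since the basis is lex-ordered, x_2 - 2 is univariate in x_2. Its roots are {2}. Back-substituting each root into the other basis elements fixes the other coordinates.
  x_2 = 2: the earlier basis element becomes x_1 = 0, giving x_1 = 0 — point (0, 2).
Check: every point annihilates each of the original generators.
Zero-dimensionality of the ideal guarantees finitely many solutions over ℂ.

{(0, 2)}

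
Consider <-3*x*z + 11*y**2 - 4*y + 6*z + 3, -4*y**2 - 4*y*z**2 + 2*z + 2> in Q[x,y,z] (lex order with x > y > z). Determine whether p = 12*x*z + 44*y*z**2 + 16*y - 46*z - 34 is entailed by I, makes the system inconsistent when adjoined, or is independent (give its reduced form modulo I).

First compute the reduced Gröbner basis of I by Buchberger's algorithm.
f_1 = -3*x*z + 11*y**2 - 4*y + 6*z + 3, LT = x*z.
f_2 = -4*y**2 - 4*y*z**2 + 2*z + 2, LT = y**2.

S(f_1,f_2): leading monomials are coprime, so the S-polynomial reduces to 0 (Buchberger's first criterion).
Every S-polynomial of the final basis reduces to 0, so we have a Gröbner basis.
Inter-reduce: drop elements whose leading term is divisible by another's, tail-reduce, and make monic.
Reduced Gröbner basis: {x*z + 11/3*y*z**2 + 4/3*y - 23/6*z - 17/6, y**2 + y*z**2 - 1/2*z - 1/2}.
Label its elements g_1 = x*z + 11/3*y*z**2 + 4/3*y - 23/6*z - 17/6, g_2 = y**2 + y*z**2 - 1/2*z - 1/2.

Reduce p = 12*x*z + 44*y*z**2 + 16*y - 46*z - 34 modulo G:
  leading term x*z: subtract (12)·g_1 from 12*x*z + 44*y*z**2 + 16*y - 46*z - 34 → 0
  normal form = 0.
Since the normal form is 0, p ∈ I.

Ideal membership is decidable via reduction modulo a Gröbner basis.

12*x*z + 44*y*z**2 + 16*y - 46*z - 34 lies in I (it reduces to 0).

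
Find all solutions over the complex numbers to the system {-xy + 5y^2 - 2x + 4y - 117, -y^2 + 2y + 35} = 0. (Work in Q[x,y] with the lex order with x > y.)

{(4, -5), (52/3, 7)}

Compute a lex Gröbner basis by Buchberger's algorithm.
f_1 = -xy - 2x + 5y^2 + 4y - 117, LT = xy.
f_2 = -y^2 + 2y + 35, LT = y^2.

S(f_1,f_2): lcm = xy^2. S = 4xy + 35x - 5y^3 - 4y^2 + 117y.
  reduce S modulo (f_1, f_2):
  remainder 27x - 30y - 258 ≠ 0; add h_3 = 27x - 30y - 258 to the basis.

The other S-polynomials (S(f_1,h_3), S(f_2,h_3)) all reduce to 0 modulo the current basis, so we have a Gröbner basis.
Inter-reduce: drop elements whose leading term is divisible by another's, tail-reduce, and make monic.
Reduced Gröbner basis: {x - 10/9y - 86/9, y^2 - 2y - 35}.

Since the basis is lex-ordered, y^2 - 2y - 35 is univariate in y. Its roots are {-5, 7}. Back-substituting each root into the other basis elements fixes the other coordinates.
  y = -5: the earlier basis element becomes x - 4 = 0, giving x = 4 — point (4, -5).
  y = 7: the earlier basis element becomes x - 52/3 = 0, giving x = 52/3 — point (52/3, 7).
Zero-dimensionality of the ideal guarantees finitely many solutions over ℂ.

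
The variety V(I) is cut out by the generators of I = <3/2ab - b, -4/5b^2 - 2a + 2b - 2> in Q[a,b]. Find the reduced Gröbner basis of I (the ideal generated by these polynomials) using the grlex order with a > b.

f_1 = 3/2ab - b, LT = ab.
f_2 = -4/5b^2 - 2a + 2b - 2, LT = b^2.

S(f_1,f_2): lcm = ab^2. S = -5/2a^2 + 5/2ab - 2/3b^2 - 5/2a.
  leading term a^2: no divisor's leading term divides it; move -5/2a^2 to the remainder.
  leading term ab: subtract (5/3)·f_1 from 5/2ab - 2/3b^2 - 5/2a → -2/3b^2 - 5/2a + 5/3b
  leading term b^2: subtract (5/6)·f_2 from -2/3b^2 - 5/2a + 5/3b → -5/6a + 5/3
  leading term a: no divisor's leading term divides it; move -5/6a to the remainder.
  leading term 1: no divisor's leading term divides it; move 5/3 to the remainder.
  remainder -5/2a^2 - 5/6a + 5/3 ≠ 0; add g_3 = -5/2a^2 - 5/6a + 5/3 to the basis.

S(f_1,g_3): lcm = a^2b. S = -ab + 2/3b.
  leading term ab: subtract (-2/3)·f_1 from -ab + 2/3b → 0
  remainder 0.

S(f_2,g_3): leading monomials are coprime, so the S-polynomial reduces to 0 (Buchberger's first criterion).
Every S-polynomial of the final basis reduces to 0, so we have a Gröbner basis.

G = {a^2 + 1/3a - 2/3, ab - 2/3b, b^2 + 5/2a - 5/2b + 5/2}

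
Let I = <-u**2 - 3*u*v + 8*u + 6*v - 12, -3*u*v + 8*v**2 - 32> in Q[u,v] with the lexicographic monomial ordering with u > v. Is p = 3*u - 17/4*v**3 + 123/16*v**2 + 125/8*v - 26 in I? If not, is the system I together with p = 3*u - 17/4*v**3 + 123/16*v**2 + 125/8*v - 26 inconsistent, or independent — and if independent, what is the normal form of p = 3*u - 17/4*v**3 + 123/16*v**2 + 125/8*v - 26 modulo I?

Adjoining 3*u - 17/4*v**3 + 123/16*v**2 + 125/8*v - 26 makes the ideal the whole ring: the system is inconsistent.

First compute the reduced Gröbner basis of I by Buchberger's algorithm.
f_1 = -u**2 - 3*u*v + 8*u + 6*v - 12, LT = u**2.
f_2 = -3*u*v + 8*v**2 - 32, LT = u*v.

S(f_1,f_2): lcm = u**2*v. S = 17/3*u*v**2 - 8*u*v - 32/3*u - 6*v**2 + 12*v.
  reduce S modulo (f_1, f_2):
  remainder -32/3*u + 136/9*v**3 - 82/3*v**2 - 436/9*v + 256/3 ≠ 0; add h_3 = -32/3*u + 136/9*v**3 - 82/3*v**2 - 436/9*v + 256/3 to the basis.

S(f_1,h_3): lcm = u**2. S = 17/12*u*v**3 - 41/16*u*v**2 - 37/24*u*v - 6*v + 12.
  reduce S modulo (f_1, f_2, h_3):
  remainder 34/9*v**4 - 41/6*v**3 - 173/9*v**2 + 64/3*v + 256/9 ≠ 0; add h_4 = 34/9*v**4 - 41/6*v**3 - 173/9*v**2 + 64/3*v + 256/9 to the basis.

The other S-polynomials (S(f_2,h_3), S(f_1,h_4), S(f_2,h_4), S(h_3,h_4)) all reduce to 0 modulo the current basis, so we have a Gröbner basis.
Inter-reduce: drop elements whose leading term is divisible by another's, tail-reduce, and make monic.
Reduced Gröbner basis: {u - 17/12*v**3 + 41/16*v**2 + 109/24*v - 8, v**4 - 123/68*v**3 - 173/34*v**2 + 96/17*v + 128/17}.
Label its elements g_1 = u - 17/12*v**3 + 41/16*v**2 + 109/24*v - 8, g_2 = v**4 - 123/68*v**3 - 173/34*v**2 + 96/17*v + 128/17.

Reduce p = 3*u - 17/4*v**3 + 123/16*v**2 + 125/8*v - 26 modulo G:
  leading term u: subtract (3)·g_1 from 3*u - 17/4*v**3 + 123/16*v**2 + 125/8*v - 26 → 2*v - 2
  leading term v: no divisor's leading term divides it; move 2*v to the remainder.
  leading term 1: no divisor's leading term divides it; move -2 to the remainder.
  normal form = 2*v - 2.
The normal form is nonzero, so p ∉ I. Since p minus its normal form lies in I, I + (p) = I + (r) where r = 2*v - 2; decide whether this ideal is the whole ring.
Run Buchberger on G together with r (pairs among the g_i already reduce to 0 since G is a Gröbner basis):
g_1 = u - 17/12*v**3 + 41/16*v**2 + 109/24*v - 8, LT = u.
g_2 = v**4 - 123/68*v**3 - 173/34*v**2 + 96/17*v + 128/17, LT = v**4.
r = 2*v - 2, LT = v.

S(g_2,r): lcm = v**4. S = -55/68*v**3 - 173/34*v**2 + 96/17*v + 128/17.
  reduce S modulo (g_1, g_2, r):
  remainder 495/68 ≠ 0; add m_4 = 495/68 to the basis.

The other S-polynomials (S(g_1,g_2), S(g_1,r), S(g_1,m_4), S(g_2,m_4), S(r,m_4)) all reduce to 0 modulo the current basis, so we have a Gröbner basis.
Inter-reduce: drop elements whose leading term is divisible by another's, tail-reduce, and make monic.
Reduced Gröbner basis: {1}.
The reduced Gröbner basis of I + (p) is {1}: the ideal is the whole ring, so the enlarged system has no common solution — adjoining p is inconsistent.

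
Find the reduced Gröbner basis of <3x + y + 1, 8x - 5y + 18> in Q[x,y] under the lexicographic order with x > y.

f_1 = 3x + y + 1, LT = x.
f_2 = 8x - 5y + 18, LT = x.

S(f_1,f_2): lcm = x. S = 23/24y - 23/12.
  reduce S modulo (f_1, f_2):
  remainder 23/24y - 23/12 ≠ 0; add g_3 = 23/24y - 23/12 to the basis.

The other S-polynomials (S(f_1,g_3), S(f_2,g_3)) all reduce to 0 modulo the current basis, so we have a Gröbner basis.
Inter-reduce: drop elements whose leading term is divisible by another's, tail-reduce, and make monic.

G = {x + 1, y - 2}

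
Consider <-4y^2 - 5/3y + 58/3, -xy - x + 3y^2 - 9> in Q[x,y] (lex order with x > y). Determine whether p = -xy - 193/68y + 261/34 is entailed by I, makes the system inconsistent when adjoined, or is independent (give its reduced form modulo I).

First compute the reduced Gröbner basis of I by Buchberger's algorithm.
f_1 = -4y^2 - 5/3y + 58/3, LT = y^2.
f_2 = -xy - x + 3y^2 - 9, LT = xy.

S(f_1,f_2): lcm = xy^2. S = -7/12xy - 29/6x + 3y^3 - 9y.
  reduce S modulo (f_1, f_2):
  remainder -17/4x + 27/4y - 37/4 ≠ 0; add h_3 = -17/4x + 27/4y - 37/4 to the basis.

The other S-polynomials (S(f_1,h_3), S(f_2,h_3)) all reduce to 0 modulo the current basis, so we have a Gröbner basis.
Inter-reduce: drop elements whose leading term is divisible by another's, tail-reduce, and make monic.
Reduced Gröbner basis: {x - 27/17y + 37/17, y^2 + 5/12y - 29/6}.
Label its elements g_1 = x - 27/17y + 37/17, g_2 = y^2 + 5/12y - 29/6.

Reduce p = -xy - 193/68y + 261/34 modulo G:
  leading term xy: subtract (-y)·g_1 from -xy - 193/68y + 261/34 → -27/17y^2 - 45/68y + 261/34
  leading term y^2: subtract (-27/17)·g_2 from -27/17y^2 - 45/68y + 261/34 → 0
  normal form = 0.
Since the normal form is 0, p ∈ I.

Ideal membership is decidable via reduction modulo a Gröbner basis.

-xy - 193/68y + 261/34 lies in I (it reduces to 0).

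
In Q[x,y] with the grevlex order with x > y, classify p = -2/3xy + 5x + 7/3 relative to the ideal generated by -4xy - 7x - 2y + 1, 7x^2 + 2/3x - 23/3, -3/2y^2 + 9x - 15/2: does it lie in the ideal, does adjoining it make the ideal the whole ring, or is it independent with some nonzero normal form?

First compute the reduced Gröbner basis of I by Buchberger's algorithm.
f_1 = -4xy - 7x - 2y + 1, LT = xy.
f_2 = 7x^2 + 2/3x - 23/3, LT = x^2.
f_3 = -3/2y^2 + 9x - 15/2, LT = y^2.

S(f_1,f_2): lcm = x^2y. S = 7/4x^2 + 17/42xy - 1/4x + 23/21y.
  leading term x^2: subtract (1/4)·f_2 from 7/4x^2 + 17/42xy - 1/4x + 23/21y → 17/42xy - 5/12x + 23/21y + 23/12
  leading term xy: subtract (-17/168)·f_1 from 17/42xy - 5/12x + 23/21y + 23/12 → -9/8x + 25/28y + 113/56
  leading term x: no divisor's leading term divides it; move -9/8x to the remainder.
  leading term y: no divisor's leading term divides it; move 25/28y to the remainder.
  leading term 1: no divisor's leading term divides it; move 113/56 to the remainder.
  remainder -9/8x + 25/28y + 113/56 ≠ 0; add h_4 = -9/8x + 25/28y + 113/56 to the basis.

S(f_1,f_3): lcm = xy^2. S = 6x^2 + 7/4xy + 1/2y^2 - 5x - 1/4y.
  leading term x^2: subtract (6/7)·f_2 from 6x^2 + 7/4xy + 1/2y^2 - 5x - 1/4y → 7/4xy + 1/2y^2 - 39/7x - 1/4y + 46/7
  leading term xy: subtract (-7/16)·f_1 from 7/4xy + 1/2y^2 - 39/7x - 1/4y + 46/7 → 1/2y^2 - 967/112x - 9/8y + 785/112
  leading term y^2: subtract (-1/3)·f_3 from 1/2y^2 - 967/112x - 9/8y + 785/112 → -631/112x - 9/8y + 505/112
  leading term x: subtract (631/126)·h_4 from -631/112x - 9/8y + 505/112 → -2468/441y - 2468/441
  leading term y: no divisor's leading term divides it; move -2468/441y to the remainder.
  leading term 1: no divisor's leading term divides it; move -2468/441 to the remainder.
  remainder -2468/441y - 2468/441 ≠ 0; add h_5 = -2468/441y - 2468/441 to the basis.

S(f_2,f_3): leading monomials are coprime, so the S-polynomial reduces to 0 (Buchberger's first criterion).
S(f_1,h_4): lcm = xy. S = 50/63y^2 + 7/4x + 289/126y - 1/4.
  leading term y^2: subtract (-100/189)·f_3 from 50/63y^2 + 7/4x + 289/126y - 1/4 → 547/84x + 289/126y - 1063/252
  leading term x: subtract (-1094/189)·h_4 from 547/84x + 289/126y - 1063/252 → 9872/1323y + 9872/1323
  leading term y: subtract (-4/3)·h_5 from 9872/1323y + 9872/1323 → 0
  remainder 0.

S(f_2,h_4): lcm = x^2. S = 50/63xy + 17/9x - 23/21.
  leading term xy: subtract (-25/126)·f_1 from 50/63xy + 17/9x - 23/21 → 1/2x - 25/63y - 113/126
  leading term x: subtract (-4/9)·h_4 from 1/2x - 25/63y - 113/126 → 0
  remainder 0.

S(f_3,h_4): leading monomials are coprime, so the S-polynomial reduces to 0 (Buchberger's first criterion).
S(f_1,h_5): lcm = xy. S = 3/4x + 1/2y - 1/4.
  leading term x: subtract (-2/3)·h_4 from 3/4x + 1/2y - 1/4 → 23/21y + 23/21
  leading term y: subtract (-483/2468)·h_5 from 23/21y + 23/21 → 0
  remainder 0.

S(f_2,h_5): leading monomials are coprime, so the S-polynomial reduces to 0 (Buchberger's first criterion).
S(f_3,h_5): lcm = y^2. S = -6x - y + 5.
  leading term x: subtract (16/3)·h_4 from -6x - y + 5 → -121/21y - 121/21
  leading term y: subtract (2541/2468)·h_5 from -121/21y - 121/21 → 0
  remainder 0.

S(h_4,h_5): leading monomials are coprime, so the S-polynomial reduces to 0 (Buchberger's first criterion).
Every S-polynomial of the final basis reduces to 0, so we have a Gröbner basis.
Inter-reduce: drop elements whose leading term is divisible by another's, tail-reduce, and make monic.
Reduced Gröbner basis: {x - 1, y + 1}.
Label its elements g_1 = x - 1, g_2 = y + 1.

Reduce p = -2/3xy + 5x + 7/3 modulo G:
  leading term xy: subtract (-2/3y)·g_1 from -2/3xy + 5x + 7/3 → 5x - 2/3y + 7/3
  leading term x: subtract (5)·g_1 from 5x - 2/3y + 7/3 → -2/3y + 22/3
  leading term y: subtract (-2/3)·g_2 from -2/3y + 22/3 → 8
  leading term 1: no divisor's leading term divides it; move 8 to the remainder.
  normal form = 8.
The normal form is nonzero, so p ∉ I. Since p minus its normal form lies in I, I + (p) = I + (r) where r = 8; decide whether this ideal is the whole ring.
Here r = 8 is a nonzero constant, hence a unit: 1 ∈ I + (p), the Gröbner basis of I + (p) is {1}, and the enlarged system has no common solution — adjoining p is inconsistent.

Adjoining -2/3xy + 5x + 7/3 makes the ideal the whole ring: the system is inconsistent.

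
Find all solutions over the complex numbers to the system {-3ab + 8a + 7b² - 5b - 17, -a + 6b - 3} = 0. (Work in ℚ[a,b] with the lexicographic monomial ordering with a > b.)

{(3, 1), (213/11, 41/11)}

Compute a lex Gröbner basis by Buchberger's algorithm.
f_1 = -3ab + 8a + 7b² - 5b - 17, LT = ab.
f_2 = -a + 6b - 3, LT = a.

S(f_1,f_2): lcm = ab. S = -8/3a + 11/3b² - 4/3b + 17/3.
  leading term a: subtract (8/3)·f_2 from -8/3a + 11/3b² - 4/3b + 17/3 → 11/3b² - 52/3b + 41/3
  leading term b²: no divisor's leading term divides it; move 11/3b² to the remainder.
  leading term b: no divisor's leading term divides it; move -52/3b to the remainder.
  leading term 1: no divisor's leading term divides it; move 41/3 to the remainder.
  remainder 11/3b² - 52/3b + 41/3 ≠ 0; add h_3 = 11/3b² - 52/3b + 41/3 to the basis.

The other S-polynomials (S(f_1,h_3), S(f_2,h_3)) all reduce to 0 modulo the current basis, so we have a Gröbner basis.
Inter-reduce: drop elements whose leading term is divisible by another's, tail-reduce, and make monic.
Reduced Gröbner basis: {a - 6b + 3, b² - 52/11b + 41/11}.

Elimination: the polynomial b² - 52/11b + 41/11 lies in the elimination ideal for b, so b ∈ {1, 41/11}. For each such b, the remaining basis elements (now univariate) give the rest of the solution.
  b = 1: the earlier basis element becomes a - 3 = 0, giving a = 3 — point (3, 1).
  b = 41/11: the earlier basis element becomes a - 213/11 = 0, giving a = 213/11 — point (213/11, 41/11).
Check: every point annihilates each of the original generators.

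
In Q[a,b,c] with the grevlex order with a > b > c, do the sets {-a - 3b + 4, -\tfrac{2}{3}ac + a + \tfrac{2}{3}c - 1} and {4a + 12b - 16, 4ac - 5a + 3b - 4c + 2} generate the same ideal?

Yes, the ideals are equal.

Since reduced Gröbner bases are canonical representatives of ideals under a given ordering, it suffices to compute and compare them.
Buchberger on the first generating set:
f_1 = -a - 3b + 4, LT = a.
f_2 = -\tfrac{2}{3}ac + a + \tfrac{2}{3}c - 1, LT = ac.

S(f_1,f_2): lcm = ac. S = 3bc + \tfrac{3}{2}a - 3c - \tfrac{3}{2}.
  reduce S modulo (f_1, f_2):
  remainder 3bc - \tfrac{9}{2}b - 3c + \tfrac{9}{2} ≠ 0; add g_3 = 3bc - \tfrac{9}{2}b - 3c + \tfrac{9}{2} to the basis.

The other S-polynomials (S(f_1,g_3), S(f_2,g_3)) all reduce to 0 modulo the current basis, so we have a Gröbner basis.
Inter-reduce: drop elements whose leading term is divisible by another's, tail-reduce, and make monic.
Reduced Gröbner basis: {bc - \tfrac{3}{2}b - c + \tfrac{3}{2}, a + 3b - 4}.

Buchberger on the second generating set:
h_1 = 4a + 12b - 16, LT = a.
h_2 = 4ac - 5a + 3b - 4c + 2, LT = ac.

S(h_1,h_2): lcm = ac. S = 3bc + \tfrac{5}{4}a - \tfrac{3}{4}b - 3c - \tfrac{1}{2}.
  reduce S modulo (h_1, h_2):
  remainder 3bc - \tfrac{9}{2}b - 3c + \tfrac{9}{2} ≠ 0; add k_3 = 3bc - \tfrac{9}{2}b - 3c + \tfrac{9}{2} to the basis.

The other S-polynomials (S(h_1,k_3), S(h_2,k_3)) all reduce to 0 modulo the current basis, so we have a Gröbner basis.
Inter-reduce: drop elements whose leading term is divisible by another's, tail-reduce, and make monic.
Reduced Gröbner basis: {bc - \tfrac{3}{2}b - c + \tfrac{3}{2}, a + 3b - 4}.

The two bases agree; hence the ideals are identical.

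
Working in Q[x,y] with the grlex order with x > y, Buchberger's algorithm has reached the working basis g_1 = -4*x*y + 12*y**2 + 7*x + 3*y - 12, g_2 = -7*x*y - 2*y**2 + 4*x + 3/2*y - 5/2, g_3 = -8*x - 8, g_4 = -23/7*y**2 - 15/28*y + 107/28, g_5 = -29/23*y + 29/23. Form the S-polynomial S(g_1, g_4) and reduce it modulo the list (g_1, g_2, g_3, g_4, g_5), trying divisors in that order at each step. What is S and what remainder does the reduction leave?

lcm(LM(g_1), LM(g_4)) = x*y**2.
S = (lcm/LT(g_1))·g_1 − (lcm/LT(g_4))·g_4 = -3*y**3 - 44/23*x*y - 3/4*y**2 + 107/92*x + 3*y.
Reduce S modulo (g_1, g_2, g_3, g_4, g_5) in that order:
  leading term y**3: subtract (21/23*y)·g_4 from -3*y**3 - 44/23*x*y - 3/4*y**2 + 107/92*x + 3*y → -44/23*x*y - 6/23*y**2 + 107/92*x - 45/92*y
  leading term x*y: subtract (11/23)·g_1 from -44/23*x*y - 6/23*y**2 + 107/92*x - 45/92*y → -6*y**2 - 201/92*x - 177/92*y + 132/23
  leading term y**2: subtract (42/23)·g_4 from -6*y**2 - 201/92*x - 177/92*y + 132/23 → -201/92*x - 87/92*y - 57/46
  leading term x: subtract (201/736)·g_3 from -201/92*x - 87/92*y - 57/46 → -87/92*y + 87/92
  leading term y: subtract (3/4)·g_5 from -87/92*y + 87/92 → 0
The remainder is 0, so this S-polynomial contributes no new basis element.

S(g_1, g_4) = -3*y**3 - 44/23*x*y - 3/4*y**2 + 107/92*x + 3*y; remainder on division = 0.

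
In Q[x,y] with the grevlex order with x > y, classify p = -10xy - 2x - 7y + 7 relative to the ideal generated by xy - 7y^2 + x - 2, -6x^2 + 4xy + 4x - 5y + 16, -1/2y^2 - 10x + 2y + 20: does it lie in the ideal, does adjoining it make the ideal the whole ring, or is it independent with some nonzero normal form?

First compute the reduced Gröbner basis of I by Buchberger's algorithm.
f_1 = xy - 7y^2 + x - 2, LT = xy.
f_2 = -6x^2 + 4xy + 4x - 5y + 16, LT = x^2.
f_3 = -1/2y^2 - 10x + 2y + 20, LT = y^2.

S(f_1,f_2): lcm = x^2y. S = -19/3xy^2 + x^2 + 2/3xy - 5/6y^2 - 2x + 8/3y.
  reduce S modulo (f_1, f_2, f_3):
  remainder -122539x + 45089/2y + 245078 ≠ 0; add h_4 = -122539x + 45089/2y + 245078 to the basis.

S(f_1,f_3): lcm = xy^2. S = -7y^3 - 20x^2 + 5xy + 40x - 2y.
  reduce S modulo (f_1, f_2, f_3, h_4):
  remainder 419723/245078y ≠ 0; add h_5 = 419723/245078y to the basis.

The other S-polynomials (S(f_2,f_3), S(f_1,h_4), S(f_2,h_4), S(f_3,h_4), S(f_1,h_5), S(f_2,h_5), S(f_3,h_5), S(h_4,h_5)) all reduce to 0 modulo the current basis, so we have a Gröbner basis.
Inter-reduce: drop elements whose leading term is divisible by another's, tail-reduce, and make monic.
Reduced Gröbner basis: {x - 2, y}.
Label its elements g_1 = x - 2, g_2 = y.

Reduce p = -10xy - 2x - 7y + 7 modulo G:
  leading term xy: subtract (-10y)·g_1 from -10xy - 2x - 7y + 7 → -2x - 27y + 7
  leading term x: subtract (-2)·g_1 from -2x - 27y + 7 → -27y + 3
  leading term y: subtract (-27)·g_2 from -27y + 3 → 3
  leading term 1: no divisor's leading term divides it; move 3 to the remainder.
  normal form = 3.
The normal form is nonzero, so p ∉ I. Since p minus its normal form lies in I, I + (p) = I + (r) where r = 3; decide whether this ideal is the whole ring.
Here r = 3 is a nonzero constant, hence a unit: 1 ∈ I + (p), the Gröbner basis of I + (p) is {1}, and the enlarged system has no common solution — adjoining p is inconsistent.

Adjoining -10xy - 2x - 7y + 7 makes the ideal the whole ring: the system is inconsistent.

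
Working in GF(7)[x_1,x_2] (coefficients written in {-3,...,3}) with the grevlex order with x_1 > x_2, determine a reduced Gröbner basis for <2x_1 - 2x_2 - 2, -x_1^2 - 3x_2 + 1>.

f_1 = 2x_1 - 2x_2 - 2, LT = x_1.
f_2 = -x_1^2 - 3x_2 + 1, LT = x_1^2.

S(f_1,f_2): lcm = x_1^2. S = -x_1x_2 - x_1 - 3x_2 + 1.
  leading term x_1x_2: subtract (3x_2)·f_1 from -x_1x_2 - x_1 - 3x_2 + 1 → -x_2^2 - x_1 + 3x_2 + 1
  leading term x_2^2: no divisor's leading term divides it; move -x_2^2 to the remainder.
  leading term x_1: subtract (3)·f_1 from -x_1 + 3x_2 + 1 → 2x_2
  leading term x_2: no divisor's leading term divides it; move 2x_2 to the remainder.
  remainder -x_2^2 + 2x_2 ≠ 0; add g_3 = -x_2^2 + 2x_2 to the basis.

The other S-polynomials (S(f_1,g_3), S(f_2,g_3)) all reduce to 0 modulo the current basis, so we have a Gröbner basis.
Inter-reduce: drop elements whose leading term is divisible by another's, tail-reduce, and make monic.

G = {x_2^2 - 2x_2, x_1 - x_2 - 1}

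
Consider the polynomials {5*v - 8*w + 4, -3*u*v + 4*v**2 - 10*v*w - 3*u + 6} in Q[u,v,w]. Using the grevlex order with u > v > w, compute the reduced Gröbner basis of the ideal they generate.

G = {u*w + 6/5*w**2 + 1/8*u + 7/15*w - 107/60, v - 8/5*w + 4/5}

f_1 = 5*v - 8*w + 4, LT = v.
f_2 = -3*u*v + 4*v**2 - 10*v*w - 3*u + 6, LT = u*v.

S(f_1,f_2): lcm = u*v. S = 4/3*v**2 - 8/5*u*w - 10/3*v*w - 1/5*u + 2.
  leading term v**2: subtract (4/15*v)·f_1 from 4/3*v**2 - 8/5*u*w - 10/3*v*w - 1/5*u + 2 → -8/5*u*w - 6/5*v*w - 1/5*u - 16/15*v + 2
  leading term u*w: no divisor's leading term divides it; move -8/5*u*w to the remainder.
  leading term v*w: subtract (-6/25*w)·f_1 from -6/5*v*w - 1/5*u - 16/15*v + 2 → -48/25*w**2 - 1/5*u - 16/15*v + 24/25*w + 2
  leading term w**2: no divisor's leading term divides it; move -48/25*w**2 to the remainder.
  leading term u: no divisor's leading term divides it; move -1/5*u to the remainder.
  leading term v: subtract (-16/75)·f_1 from -16/15*v + 24/25*w + 2 → -56/75*w + 214/75
  leading term w: no divisor's leading term divides it; move -56/75*w to the remainder.
  leading term 1: no divisor's leading term divides it; move 214/75 to the remainder.
  remainder -8/5*u*w - 48/25*w**2 - 1/5*u - 56/75*w + 214/75 ≠ 0; add g_3 = -8/5*u*w - 48/25*w**2 - 1/5*u - 56/75*w + 214/75 to the basis.

The other S-polynomials (S(f_1,g_3), S(f_2,g_3)) all reduce to 0 modulo the current basis, so we have a Gröbner basis.
Inter-reduce: drop elements whose leading term is divisible by another's, tail-reduce, and make monic.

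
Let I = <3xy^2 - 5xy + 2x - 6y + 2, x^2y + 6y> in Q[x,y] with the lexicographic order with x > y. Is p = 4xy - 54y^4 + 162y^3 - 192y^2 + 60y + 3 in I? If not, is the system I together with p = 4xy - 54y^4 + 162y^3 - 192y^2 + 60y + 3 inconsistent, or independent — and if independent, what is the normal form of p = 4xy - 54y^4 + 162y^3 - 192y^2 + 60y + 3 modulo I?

First compute the reduced Gröbner basis of I by Buchberger's algorithm.
f_1 = 3xy^2 - 5xy + 2x - 6y + 2, LT = xy^2.
f_2 = x^2y + 6y, LT = x^2y.

S(f_1,f_2): lcm = x^2y^2. S = -5/3x^2y + 2/3x^2 - 2xy + 2/3x - 6y^2.
  leading term x^2y: subtract (-5/3)·f_2 from -5/3x^2y + 2/3x^2 - 2xy + 2/3x - 6y^2 → 2/3x^2 - 2xy + 2/3x - 6y^2 + 10y
  leading term x^2: no divisor's leading term divides it; move 2/3x^2 to the remainder.
  leading term xy: no divisor's leading term divides it; move -2xy to the remainder.
  leading term x: no divisor's leading term divides it; move 2/3x to the remainder.
  leading term y^2: no divisor's leading term divides it; move -6y^2 to the remainder.
  leading term y: no divisor's leading term divides it; move 10y to the remainder.
  remainder 2/3x^2 - 2xy + 2/3x - 6y^2 + 10y ≠ 0; add h_3 = 2/3x^2 - 2xy + 2/3x - 6y^2 + 10y to the basis.

S(f_1,h_3): lcm = x^2y^2. S = -5/3x^2y + 2/3x^2 + 3xy^3 - xy^2 - 2xy + 2/3x + 9y^4 - 15y^3.
  leading term x^2y: subtract (-5/3)·f_2 from -5/3x^2y + 2/3x^2 + 3xy^3 - xy^2 - 2xy + 2/3x + 9y^4 - 15y^3 → 2/3x^2 + 3xy^3 - xy^2 - 2xy + 2/3x + 9y^4 - 15y^3 + 10y
  leading term x^2: subtract (1)·h_3 from 2/3x^2 + 3xy^3 - xy^2 - 2xy + 2/3x + 9y^4 - 15y^3 + 10y → 3xy^3 - xy^2 + 9y^4 - 15y^3 + 6y^2
  leading term xy^3: subtract (y)·f_1 from 3xy^3 - xy^2 + 9y^4 - 15y^3 + 6y^2 → 4xy^2 - 2xy + 9y^4 - 15y^3 + 12y^2 - 2y
  leading term xy^2: subtract (4/3)·f_1 from 4xy^2 - 2xy + 9y^4 - 15y^3 + 12y^2 - 2y → 14/3xy - 8/3x + 9y^4 - 15y^3 + 12y^2 + 6y - 8/3
  leading term xy: no divisor's leading term divides it; move 14/3xy to the remainder.
  leading term x: no divisor's leading term divides it; move -8/3x to the remainder.
  leading term y^4: no divisor's leading term divides it; move 9y^4 to the remainder.
  leading term y^3: no divisor's leading term divides it; move -15y^3 to the remainder.
  leading term y^2: no divisor's leading term divides it; move 12y^2 to the remainder.
  leading term y: no divisor's leading term divides it; move 6y to the remainder.
  leading term 1: no divisor's leading term divides it; move -8/3 to the remainder.
  remainder 14/3xy - 8/3x + 9y^4 - 15y^3 + 12y^2 + 6y - 8/3 ≠ 0; add h_4 = 14/3xy - 8/3x + 9y^4 - 15y^3 + 12y^2 + 6y - 8/3 to the basis.

S(f_2,h_3): lcm = x^2y. S = 3xy^2 - xy + 9y^3 - 15y^2 + 6y.
  leading term xy^2: subtract (1)·f_1 from 3xy^2 - xy + 9y^3 - 15y^2 + 6y → 4xy - 2x + 9y^3 - 15y^2 + 12y - 2
  leading term xy: subtract (6/7)·h_4 from 4xy - 2x + 9y^3 - 15y^2 + 12y - 2 → 2/7x - 54/7y^4 + 153/7y^3 - 177/7y^2 + 48/7y + 2/7
  leading term x: no divisor's leading term divides it; move 2/7x to the remainder.
  leading term y^4: no divisor's leading term divides it; move -54/7y^4 to the remainder.
  leading term y^3: no divisor's leading term divides it; move 153/7y^3 to the remainder.
  leading term y^2: no divisor's leading term divides it; move -177/7y^2 to the remainder.
  leading term y: no divisor's leading term divides it; move 48/7y to the remainder.
  leading term 1: no divisor's leading term divides it; move 2/7 to the remainder.
  remainder 2/7x - 54/7y^4 + 153/7y^3 - 177/7y^2 + 48/7y + 2/7 ≠ 0; add h_5 = 2/7x - 54/7y^4 + 153/7y^3 - 177/7y^2 + 48/7y + 2/7 to the basis.

S(f_1,h_4): lcm = xy^2. S = -23/21xy + 2/3x - 27/14y^5 + 45/14y^4 - 18/7y^3 - 9/7y^2 - 10/7y + 2/3.
  leading term xy: subtract (-23/98)·h_4 from -23/21xy + 2/3x - 27/14y^5 + 45/14y^4 - 18/7y^3 - 9/7y^2 - 10/7y + 2/3 → 2/49x - 27/14y^5 + 261/49y^4 - 597/98y^3 + 75/49y^2 - 1/49y + 2/49
  leading term x: subtract (1/7)·h_5 from 2/49x - 27/14y^5 + 261/49y^4 - 597/98y^3 + 75/49y^2 - 1/49y + 2/49 → -27/14y^5 + 45/7y^4 - 129/14y^3 + 36/7y^2 - y
  leading term y^5: no divisor's leading term divides it; move -27/14y^5 to the remainder.
  leading term y^4: no divisor's leading term divides it; move 45/7y^4 to the remainder.
  leading term y^3: no divisor's leading term divides it; move -129/14y^3 to the remainder.
  leading term y^2: no divisor's leading term divides it; move 36/7y^2 to the remainder.
  leading term y: no divisor's leading term divides it; move -y to the remainder.
  remainder -27/14y^5 + 45/7y^4 - 129/14y^3 + 36/7y^2 - y ≠ 0; add h_6 = -27/14y^5 + 45/7y^4 - 129/14y^3 + 36/7y^2 - y to the basis.

The other S-polynomials (S(f_2,h_4), S(h_3,h_4), S(f_1,h_5), S(f_2,h_5), S(h_3,h_5), S(h_4,h_5), S(f_1,h_6), S(f_2,h_6), S(h_3,h_6), S(h_4,h_6), S(h_5,h_6)) all reduce to 0 modulo the current basis, so we have a Gröbner basis.
Inter-reduce: drop elements whose leading term is divisible by another's, tail-reduce, and make monic.
Reduced Gröbner basis: {x - 27y^4 + 153/2y^3 - 177/2y^2 + 24y + 1, y^5 - 10/3y^4 + 43/9y^3 - 8/3y^2 + 14/27y}.
Label its elements g_1 = x - 27y^4 + 153/2y^3 - 177/2y^2 + 24y + 1, g_2 = y^5 - 10/3y^4 + 43/9y^3 - 8/3y^2 + 14/27y.

Reduce p = 4xy - 54y^4 + 162y^3 - 192y^2 + 60y + 3 modulo G:
  leading term xy: subtract (4y)·g_1 from 4xy - 54y^4 + 162y^3 - 192y^2 + 60y + 3 → 108y^5 - 360y^4 + 516y^3 - 288y^2 + 56y + 3
  leading term y^5: subtract (108)·g_2 from 108y^5 - 360y^4 + 516y^3 - 288y^2 + 56y + 3 → 3
  leading term 1: no divisor's leading term divides it; move 3 to the remainder.
  normal form = 3.
The normal form is nonzero, so p ∉ I. Since p minus its normal form lies in I, I + (p) = I + (r) where r = 3; decide whether this ideal is the whole ring.
Here r = 3 is a nonzero constant, hence a unit: 1 ∈ I + (p), the Gröbner basis of I + (p) is {1}, and the enlarged system has no common solution — adjoining p is inconsistent.

Ideal membership is decidable via reduction modulo a Gröbner basis.

Adjoining 4xy - 54y^4 + 162y^3 - 192y^2 + 60y + 3 makes the ideal the whole ring: the system is inconsistent.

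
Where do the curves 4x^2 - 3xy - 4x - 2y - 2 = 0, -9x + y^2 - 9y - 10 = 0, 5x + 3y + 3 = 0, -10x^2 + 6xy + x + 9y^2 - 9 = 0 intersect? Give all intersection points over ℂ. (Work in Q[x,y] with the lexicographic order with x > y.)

{(0, -1)}

Compute a lex Gröbner basis by Buchberger's algorithm.
f_1 = 4x^2 - 3xy - 4x - 2y - 2, LT = x^2.
f_2 = -9x + y^2 - 9y - 10, LT = x.
f_3 = 5x + 3y + 3, LT = x.
f_4 = -10x^2 + 6xy + x + 9y^2 - 9, LT = x^2.

S(f_1,f_2): lcm = x^2. S = 1/9xy^2 - 7/4xy - 19/9x - 1/2y - 1/2.
  reduce S modulo (f_1, f_2, f_3, f_4):
  remainder 1/81y^4 - 11/36y^3 + 451/324y^2 + 32/9y + 299/162 ≠ 0; add h_5 = 1/81y^4 - 11/36y^3 + 451/324y^2 + 32/9y + 299/162 to the basis.

S(f_1,f_3): lcm = x^2. S = -27/20xy - 8/5x - 1/2y - 1/2.
  reduce S modulo (f_1, f_2, f_3, f_4, h_5):
  remainder -3/20y^3 + 211/180y^2 + 13/5y + 23/18 ≠ 0; add h_6 = -3/20y^3 + 211/180y^2 + 13/5y + 23/18 to the basis.

S(f_1,f_4): lcm = x^2. S = -3/20xy - 9/10x + 9/10y^2 - 1/2y - 7/5.
  reduce S modulo (f_1, f_2, f_3, f_4, h_5, h_6):
  remainder 332/405y^2 + 5/18y - 439/810 ≠ 0; add h_7 = 332/405y^2 + 5/18y - 439/810 to the basis.

S(f_2,f_3): lcm = x. S = -1/9y^2 + 2/5y + 23/45.
  reduce S modulo (f_1, f_2, f_3, f_4, h_5, h_6, h_7):
  remainder 1453/3320y + 1453/3320 ≠ 0; add h_8 = 1453/3320y + 1453/3320 to the basis.

The other S-polynomials (S(f_2,f_4), S(f_3,f_4), S(f_1,h_5), S(f_2,h_5), S(f_3,h_5), S(f_4,h_5), S(f_1,h_6), S(f_2,h_6), S(f_3,h_6), S(f_4,h_6), S(h_5,h_6), S(f_1,h_7), S(f_2,h_7), S(f_3,h_7), S(f_4,h_7), S(h_5,h_7), S(h_6,h_7), S(f_1,h_8), S(f_2,h_8), S(f_3,h_8), S(f_4,h_8), S(h_5,h_8), S(h_6,h_8), S(h_7,h_8)) all reduce to 0 modulo the current basis, so we have a Gröbner basis.
Inter-reduce: drop elements whose leading term is divisible by another's, tail-reduce, and make monic.
Reduced Gröbner basis: {x, y + 1}.

A lex Gröbner basis eliminates variables successively. Here y + 1 depends only on y, with roots {-1}; lifting each root through the earlier basis elements recovers the full solutions.
  y = -1: the earlier basis element becomes x = 0, giving x = 0 — point (0, -1).
Zero-dimensionality of the ideal guarantees finitely many solutions over ℂ.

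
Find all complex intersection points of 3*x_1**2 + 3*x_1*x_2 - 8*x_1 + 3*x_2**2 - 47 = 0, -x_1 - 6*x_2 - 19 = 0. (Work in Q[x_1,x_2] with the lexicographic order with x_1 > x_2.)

{(203/31, -132/31), (-1, -3)}

Compute a lex Gröbner basis by Buchberger's algorithm.
f_1 = 3*x_1**2 + 3*x_1*x_2 - 8*x_1 + 3*x_2**2 - 47, LT = x_1**2.
f_2 = -x_1 - 6*x_2 - 19, LT = x_1.

S(f_1,f_2): lcm = x_1**2. S = -5*x_1*x_2 - 65/3*x_1 + x_2**2 - 47/3.
  reduce S modulo (f_1, f_2):
  remainder 31*x_2**2 + 225*x_2 + 396 ≠ 0; add h_3 = 31*x_2**2 + 225*x_2 + 396 to the basis.

The other S-polynomials (S(f_1,h_3), S(f_2,h_3)) all reduce to 0 modulo the current basis, so we have a Gröbner basis.
Inter-reduce: drop elements whose leading term is divisible by another's, tail-reduce, and make monic.
Reduced Gröbner basis: {x_1 + 6*x_2 + 19, x_2**2 + 225/31*x_2 + 396/31}.

From the last basis element, x_2**2 + 225/31*x_2 + 396/31 = 0, so x_2 takes values in {-132/31, -3}. Each choice, substituted upward through the basis, yields the corresponding point(s) of the solution set.
  x_2 = -132/31: the earlier basis element becomes x_1 - 203/31 = 0, giving x_1 = 203/31 — point (203/31, -132/31).
  x_2 = -3: the earlier basis element becomes x_1 + 1 = 0, giving x_1 = -1 — point (-1, -3).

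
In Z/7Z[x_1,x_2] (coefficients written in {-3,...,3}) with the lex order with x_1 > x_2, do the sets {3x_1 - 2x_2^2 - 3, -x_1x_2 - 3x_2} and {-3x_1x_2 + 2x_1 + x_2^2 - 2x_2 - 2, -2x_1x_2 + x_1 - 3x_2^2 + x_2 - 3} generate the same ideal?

No, the ideals differ.

Equality of ideals is decidable: compute both reduced Gröbner bases (unique for the ordering) and check whether they agree.
Buchberger on the first generating set:
f_1 = 3x_1 - 2x_2^2 - 3, LT = x_1.
f_2 = -x_1x_2 - 3x_2, LT = x_1x_2.

S(f_1,f_2): lcm = x_1x_2. S = -3x_2^3 + 3x_2.
  leading term x_2^3: no divisor's leading term divides it; move -3x_2^3 to the remainder.
  leading term x_2: no divisor's leading term divides it; move 3x_2 to the remainder.
  remainder -3x_2^3 + 3x_2 ≠ 0; add g_3 = -3x_2^3 + 3x_2 to the basis.

The other S-polynomials (S(f_1,g_3), S(f_2,g_3)) all reduce to 0 modulo the current basis, so we have a Gröbner basis.
Inter-reduce: drop elements whose leading term is divisible by another's, tail-reduce, and make monic.
Reduced Gröbner basis: {x_1 - 3x_2^2 - 1, x_2^3 - x_2}.

Buchberger on the second generating set:
h_1 = -3x_1x_2 + 2x_1 + x_2^2 - 2x_2 - 2, LT = x_1x_2.
h_2 = -2x_1x_2 + x_1 - 3x_2^2 + x_2 - 3, LT = x_1x_2.

S(h_1,h_2): lcm = x_1x_2. S = x_1 - 3x_2^2 - 2.
  leading term x_1: no divisor's leading term divides it; move x_1 to the remainder.
  leading term x_2^2: no divisor's leading term divides it; move -3x_2^2 to the remainder.
  leading term 1: no divisor's leading term divides it; move -2 to the remainder.
  remainder x_1 - 3x_2^2 - 2 ≠ 0; add k_3 = x_1 - 3x_2^2 - 2 to the basis.

S(h_1,k_3): lcm = x_1x_2. S = -3x_1 + 3x_2^3 + 2x_2^2 - 2x_2 + 3.
  leading term x_1: subtract (-3)·k_3 from -3x_1 + 3x_2^3 + 2x_2^2 - 2x_2 + 3 → 3x_2^3 - 2x_2 - 3
  leading term x_2^3: no divisor's leading term divides it; move 3x_2^3 to the remainder.
  leading term x_2: no divisor's leading term divides it; move -2x_2 to the remainder.
  leading term 1: no divisor's leading term divides it; move -3 to the remainder.
  remainder 3x_2^3 - 2x_2 - 3 ≠ 0; add k_4 = 3x_2^3 - 2x_2 - 3 to the basis.

The other S-polynomials (S(h_2,k_3), S(h_1,k_4), S(h_2,k_4), S(k_3,k_4)) all reduce to 0 modulo the current basis, so we have a Gröbner basis.
Inter-reduce: drop elements whose leading term is divisible by another's, tail-reduce, and make monic.
Reduced Gröbner basis: {x_1 - 3x_2^2 - 2, x_2^3 - 3x_2 - 1}.

These differ, so the ideals are not equal.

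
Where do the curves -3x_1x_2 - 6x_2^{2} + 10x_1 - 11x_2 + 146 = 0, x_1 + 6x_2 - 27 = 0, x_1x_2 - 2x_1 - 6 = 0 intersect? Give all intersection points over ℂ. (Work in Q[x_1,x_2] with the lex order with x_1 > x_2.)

Compute a lex Gröbner basis by Buchberger's algorithm.
f_1 = -3x_1x_2 + 10x_1 - 6x_2^{2} - 11x_2 + 146, LT = x_1x_2.
f_2 = x_1 + 6x_2 - 27, LT = x_1.
f_3 = x_1x_2 - 2x_1 - 6, LT = x_1x_2.

S(f_1,f_2): lcm = x_1x_2. S = -\tfrac{10}{3}x_1 - 4x_2^{2} + \tfrac{92}{3}x_2 - \tfrac{146}{3}.
  leading term x_1: subtract (-\tfrac{10}{3})·f_2 from -\tfrac{10}{3}x_1 - 4x_2^{2} + \tfrac{92}{3}x_2 - \tfrac{146}{3} → -4x_2^{2} + \tfrac{152}{3}x_2 - \tfrac{416}{3}
  leading term x_2^{2}: no divisor's leading term divides it; move -4x_2^{2} to the remainder.
  leading term x_2: no divisor's leading term divides it; move \tfrac{152}{3}x_2 to the remainder.
  leading term 1: no divisor's leading term divides it; move -\tfrac{416}{3} to the remainder.
  remainder -4x_2^{2} + \tfrac{152}{3}x_2 - \tfrac{416}{3} ≠ 0; add h_4 = -4x_2^{2} + \tfrac{152}{3}x_2 - \tfrac{416}{3} to the basis.

S(f_1,f_3): lcm = x_1x_2. S = -\tfrac{4}{3}x_1 + 2x_2^{2} + \tfrac{11}{3}x_2 - \tfrac{128}{3}.
  leading term x_1: subtract (-\tfrac{4}{3})·f_2 from -\tfrac{4}{3}x_1 + 2x_2^{2} + \tfrac{11}{3}x_2 - \tfrac{128}{3} → 2x_2^{2} + \tfrac{35}{3}x_2 - \tfrac{236}{3}
  leading term x_2^{2}: subtract (-\tfrac{1}{2})·h_4 from 2x_2^{2} + \tfrac{35}{3}x_2 - \tfrac{236}{3} → 37x_2 - 148
  leading term x_2: no divisor's leading term divides it; move 37x_2 to the remainder.
  leading term 1: no divisor's leading term divides it; move -148 to the remainder.
  remainder 37x_2 - 148 ≠ 0; add h_5 = 37x_2 - 148 to the basis.

S(f_2,f_3): lcm = x_1x_2. S = 2x_1 + 6x_2^{2} - 27x_2 + 6.
  leading term x_1: subtract (2)·f_2 from 2x_1 + 6x_2^{2} - 27x_2 + 6 → 6x_2^{2} - 39x_2 + 60
  leading term x_2^{2}: subtract (-\tfrac{3}{2})·h_4 from 6x_2^{2} - 39x_2 + 60 → 37x_2 - 148
  leading term x_2: subtract (1)·h_5 from 37x_2 - 148 → 0
  remainder 0.

S(f_1,h_4): lcm = x_1x_2^{2}. S = \tfrac{28}{3}x_1x_2 - \tfrac{104}{3}x_1 + 2x_2^{3} + \tfrac{11}{3}x_2^{2} - \tfrac{146}{3}x_2.
  leading term x_1x_2: subtract (-\tfrac{28}{9})·f_1 from \tfrac{28}{3}x_1x_2 - \tfrac{104}{3}x_1 + 2x_2^{3} + \tfrac{11}{3}x_2^{2} - \tfrac{146}{3}x_2 → -\tfrac{32}{9}x_1 + 2x_2^{3} - 15x_2^{2} - \tfrac{746}{9}x_2 + \tfrac{4088}{9}
  leading term x_1: subtract (-\tfrac{32}{9})·f_2 from -\tfrac{32}{9}x_1 + 2x_2^{3} - 15x_2^{2} - \tfrac{746}{9}x_2 + \tfrac{4088}{9} → 2x_2^{3} - 15x_2^{2} - \tfrac{554}{9}x_2 + \tfrac{3224}{9}
  leading term x_2^{3}: subtract (-\tfrac{1}{2}x_2)·h_4 from 2x_2^{3} - 15x_2^{2} - \tfrac{554}{9}x_2 + \tfrac{3224}{9} → \tfrac{31}{3}x_2^{2} - \tfrac{1178}{9}x_2 + \tfrac{3224}{9}
  leading term x_2^{2}: subtract (-\tfrac{31}{12})·h_4 from \tfrac{31}{3}x_2^{2} - \tfrac{1178}{9}x_2 + \tfrac{3224}{9} → 0
  remainder 0.

S(f_2,h_4): leading monomials are coprime, so the S-polynomial reduces to 0 (Buchberger's first criterion).
S(f_3,h_4): lcm = x_1x_2^{2}. S = \tfrac{32}{3}x_1x_2 - \tfrac{104}{3}x_1 - 6x_2.
  leading term x_1x_2: subtract (-\tfrac{32}{9})·f_1 from \tfrac{32}{3}x_1x_2 - \tfrac{104}{3}x_1 - 6x_2 → \tfrac{8}{9}x_1 - \tfrac{64}{3}x_2^{2} - \tfrac{406}{9}x_2 + \tfrac{4672}{9}
  leading term x_1: subtract (\tfrac{8}{9})·f_2 from \tfrac{8}{9}x_1 - \tfrac{64}{3}x_2^{2} - \tfrac{406}{9}x_2 + \tfrac{4672}{9} → -\tfrac{64}{3}x_2^{2} - \tfrac{454}{9}x_2 + \tfrac{4888}{9}
  leading term x_2^{2}: subtract (\tfrac{16}{3})·h_4 from -\tfrac{64}{3}x_2^{2} - \tfrac{454}{9}x_2 + \tfrac{4888}{9} → -\tfrac{962}{3}x_2 + \tfrac{3848}{3}
  leading term x_2: subtract (-\tfrac{26}{3})·h_5 from -\tfrac{962}{3}x_2 + \tfrac{3848}{3} → 0
  remainder 0.

S(f_1,h_5): lcm = x_1x_2. S = \tfrac{2}{3}x_1 + 2x_2^{2} + \tfrac{11}{3}x_2 - \tfrac{146}{3}.
  leading term x_1: subtract (\tfrac{2}{3})·f_2 from \tfrac{2}{3}x_1 + 2x_2^{2} + \tfrac{11}{3}x_2 - \tfrac{146}{3} → 2x_2^{2} - \tfrac{1}{3}x_2 - \tfrac{92}{3}
  leading term x_2^{2}: subtract (-\tfrac{1}{2})·h_4 from 2x_2^{2} - \tfrac{1}{3}x_2 - \tfrac{92}{3} → 25x_2 - 100
  leading term x_2: subtract (\tfrac{25}{37})·h_5 from 25x_2 - 100 → 0
  remainder 0.

S(f_2,h_5): leading monomials are coprime, so the S-polynomial reduces to 0 (Buchberger's first criterion).
S(f_3,h_5): lcm = x_1x_2. S = 2x_1 - 6.
  leading term x_1: subtract (2)·f_2 from 2x_1 - 6 → -12x_2 + 48
  leading term x_2: subtract (-\tfrac{12}{37})·h_5 from -12x_2 + 48 → 0
  remainder 0.

S(h_4,h_5): lcm = x_2^{2}. S = -\tfrac{26}{3}x_2 + \tfrac{104}{3}.
  leading term x_2: subtract (-\tfrac{26}{111})·h_5 from -\tfrac{26}{3}x_2 + \tfrac{104}{3} → 0
  remainder 0.

Every S-polynomial of the final basis reduces to 0, so we have a Gröbner basis.
Inter-reduce: drop elements whose leading term is divisible by another's, tail-reduce, and make monic.
Reduced Gröbner basis: {x_1 - 3, x_2 - 4}.

A lex Gröbner basis eliminates variables successively. Here x_2 - 4 depends only on x_2, with roots {4}; lifting each root through the earlier basis elements recovers the full solutions.
  x_2 = 4: the earlier basis element becomes x_1 - 3 = 0, giving x_1 = 3 — point (3, 4).
Each listed point satisfies every original equation (direct substitution).

{(3, 4)}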